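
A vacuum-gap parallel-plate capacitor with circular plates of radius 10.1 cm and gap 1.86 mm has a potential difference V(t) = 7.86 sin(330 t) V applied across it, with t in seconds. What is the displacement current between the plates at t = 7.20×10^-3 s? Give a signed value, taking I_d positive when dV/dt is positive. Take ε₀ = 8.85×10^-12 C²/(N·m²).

-2.85×10^-7 A

dE/dt = (V₀ω/d)·cos(ωt) with ωt = 2.376 rad: (7.86)(330)(-0.7210)/(1.86×10^-3) = -1.005×10^6 V/(m·s).
I_d = ε₀ A dE/dt = (8.85×10^-12)(0.03205)(-1.005×10^6) = -2.85×10^-7 A.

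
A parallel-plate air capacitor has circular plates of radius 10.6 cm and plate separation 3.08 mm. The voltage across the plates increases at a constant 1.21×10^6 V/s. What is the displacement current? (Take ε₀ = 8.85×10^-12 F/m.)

E = V/d so dE/dt = (dV/dt)/d = 3.929×10^8 V/(m·s), and I_d = ε₀ A dE/dt = (8.85×10^-12)(0.03530)(3.929×10^8) = 1.23×10^-4 A.

1.23×10^-4 A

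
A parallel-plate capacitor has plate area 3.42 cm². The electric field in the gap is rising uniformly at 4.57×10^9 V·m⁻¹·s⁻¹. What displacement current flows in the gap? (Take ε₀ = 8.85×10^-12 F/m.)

1.38×10^-5 A

I_d = ε₀ A (dE/dt) = (8.85×10^-12)(3.42×10^-4 m²)(4.57×10^9) = 1.38×10^-5 A.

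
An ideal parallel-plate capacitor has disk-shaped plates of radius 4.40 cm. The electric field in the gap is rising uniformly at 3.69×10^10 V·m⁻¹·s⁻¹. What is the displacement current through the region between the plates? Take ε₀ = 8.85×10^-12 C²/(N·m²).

The displacement current is ε₀ times dΦ_E/dt = ε₀ A dE/dt = (8.85×10^-12)(6.082×10^-3)(3.69×10^10) = 1.99×10^-3 A.

1.99×10^-3 A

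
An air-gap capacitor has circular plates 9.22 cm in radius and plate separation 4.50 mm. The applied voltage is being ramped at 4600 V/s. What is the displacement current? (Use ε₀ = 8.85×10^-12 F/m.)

C = ε₀A/d = (8.85×10^-12)(0.02671)/(4.50×10^-3) = 5.253×10^-11 F.
I_d = C dV/dt = (5.253×10^-11)(4600) = 2.42×10^-7 A.

2.42×10^-7 A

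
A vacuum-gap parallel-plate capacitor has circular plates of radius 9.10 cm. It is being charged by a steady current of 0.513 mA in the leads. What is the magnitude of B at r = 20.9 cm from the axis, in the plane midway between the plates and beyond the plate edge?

4.91×10^-10 T

By continuity the displacement current in the gap matches the conduction current: I_d = 5.13×10^-4 A.
For r ≥ R the full I_d is enclosed: B = μ₀ I_d/(2πr) = (4π×10^-7)(5.13×10^-4)/(2π·0.209) = 4.91×10^-10 T.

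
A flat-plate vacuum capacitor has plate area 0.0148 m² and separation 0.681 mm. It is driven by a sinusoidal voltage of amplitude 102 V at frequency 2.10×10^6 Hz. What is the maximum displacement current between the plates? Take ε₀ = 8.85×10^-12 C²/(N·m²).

0.259 A

(dE/dt)_max = V₀ω/d = 1.976×10^12 V/(m·s); ω = 2πf = 1.319×10^7 rad/s.
I_d,max = ε₀ A (dE/dt)_max = (8.85×10^-12)(0.0148)(1.976×10^12) = 0.259 A.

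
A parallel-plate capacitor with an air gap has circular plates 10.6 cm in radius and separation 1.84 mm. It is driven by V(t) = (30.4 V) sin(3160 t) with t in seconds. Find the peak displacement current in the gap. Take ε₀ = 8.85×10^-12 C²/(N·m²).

(dE/dt)_max = V₀ω/d = 5.221×10^7 V/(m·s); ω = 3160 rad/s.
I_d,max = ε₀ A (dE/dt)_max = (8.85×10^-12)(0.03530)(5.221×10^7) = 1.63×10^-5 A.

1.63×10^-5 A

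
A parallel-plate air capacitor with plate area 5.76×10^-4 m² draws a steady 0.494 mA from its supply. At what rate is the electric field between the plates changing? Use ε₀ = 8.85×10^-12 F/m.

9.69×10^10 V/(m·s)

Charge continuity gives I_d = I = 4.94×10^-4 A between the plates.
Inverting I_d = ε₀ A dE/dt gives dE/dt = 4.94×10^-4 / (8.85×10^-12 · 5.76×10^-4) = 9.69×10^10 V/(m·s).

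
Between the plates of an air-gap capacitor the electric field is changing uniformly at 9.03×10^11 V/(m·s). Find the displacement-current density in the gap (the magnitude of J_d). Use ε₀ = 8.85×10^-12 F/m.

7.99 A/m²

The displacement-current density is ε₀ ∂E/∂t = (8.85×10^-12)(9.03×10^11) = 7.99 A/m².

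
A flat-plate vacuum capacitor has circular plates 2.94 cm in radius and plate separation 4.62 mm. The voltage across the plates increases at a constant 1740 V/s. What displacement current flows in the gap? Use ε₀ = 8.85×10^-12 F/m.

The field between the plates is E = V/d, so dE/dt = (1740)/(4.62×10^-3 m) = 3.766×10^5 V/(m·s).
I_d = ε₀ A (dE/dt) = (8.85×10^-12)(2.715×10^-3)(3.766×10^5) = 9.05×10^-9 A.

9.05×10^-9 A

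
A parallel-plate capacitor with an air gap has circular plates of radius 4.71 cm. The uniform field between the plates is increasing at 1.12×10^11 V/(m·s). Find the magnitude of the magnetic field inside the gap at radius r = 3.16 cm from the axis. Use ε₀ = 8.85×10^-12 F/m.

Through the whole plate area (πR² = 6.969×10^-3 m²), I_d = ε₀ πR² dE/dt = 6.908×10^-3 A.
An Ampèrian loop of radius r encloses a fraction (r/R)² of I_d. Then B·2πr = μ₀ I_d (r/R)², giving B = μ₀ I_d r/(2πR²) = 1.97×10^-8 T.

1.97×10^-8 T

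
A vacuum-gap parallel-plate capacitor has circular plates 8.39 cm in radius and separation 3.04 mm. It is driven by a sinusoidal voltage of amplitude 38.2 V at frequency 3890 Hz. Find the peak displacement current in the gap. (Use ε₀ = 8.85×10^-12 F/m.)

6.01×10^-5 A

The displacement current equals the conduction current C dV/dt, which peaks at C V₀ ω.
With C = ε₀A/d = (8.85×10^-12)(0.02211)/(3.04×10^-3) = 6.437×10^-11 F and ω = 2πf = 2.444×10^4 rad/s, I_d,max = (6.437×10^-11)(38.2)(2.444×10^4) = 6.01×10^-5 A.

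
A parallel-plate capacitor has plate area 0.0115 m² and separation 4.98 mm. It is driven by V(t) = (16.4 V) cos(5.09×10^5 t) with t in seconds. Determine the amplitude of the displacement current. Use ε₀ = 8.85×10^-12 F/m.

The displacement current equals the conduction current C dV/dt, which peaks at C V₀ ω.
With C = ε₀A/d = (8.85×10^-12)(0.0115)/(4.98×10^-3) = 2.044×10^-11 F and ω = 5.09×10^5 rad/s, I_d,max = (2.044×10^-11)(16.4)(5.09×10^5) = 1.71×10^-4 A.

1.71×10^-4 A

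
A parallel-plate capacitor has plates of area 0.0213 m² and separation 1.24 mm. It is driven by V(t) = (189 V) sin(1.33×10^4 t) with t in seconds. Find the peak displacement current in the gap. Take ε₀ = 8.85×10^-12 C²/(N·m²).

C = ε₀A/d = (8.85×10^-12)(0.0213)/(1.24×10^-3) = 1.520×10^-10 F; ω = 1.33×10^4 rad/s.
I_d = C dV/dt, so |I_d|_max = C V₀ ω = (1.520×10^-10)(189)(1.33×10^4) = 3.82×10^-4 A.

3.82×10^-4 A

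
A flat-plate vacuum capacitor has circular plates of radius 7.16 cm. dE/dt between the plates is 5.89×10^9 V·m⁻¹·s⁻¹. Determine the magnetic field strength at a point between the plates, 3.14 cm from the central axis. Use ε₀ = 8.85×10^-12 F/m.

Total displacement current: I_d = ε₀(πR²)(dE/dt) = (8.85×10^-12)(0.01611)(5.89×10^9) = 8.398×10^-4 A.
For r < R the Ampère–Maxwell law gives B(2πr) = μ₀ I_d (r²/R²), so B = μ₀ I_d r/(2πR²) = (4π×10^-7)(8.398×10^-4)(0.0314)/(2π·0.0716²) = 1.03×10^-9 T.

1.03×10^-9 T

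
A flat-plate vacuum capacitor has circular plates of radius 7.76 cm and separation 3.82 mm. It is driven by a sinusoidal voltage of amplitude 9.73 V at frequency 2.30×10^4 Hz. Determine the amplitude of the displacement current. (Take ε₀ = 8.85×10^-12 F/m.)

The displacement current equals the conduction current C dV/dt, which peaks at C V₀ ω.
With C = ε₀A/d = (8.85×10^-12)(0.01892)/(3.82×10^-3) = 4.383×10^-11 F and ω = 2πf = 1.445×10^5 rad/s, I_d,max = (4.383×10^-11)(9.73)(1.445×10^5) = 6.16×10^-5 A.

6.16×10^-5 A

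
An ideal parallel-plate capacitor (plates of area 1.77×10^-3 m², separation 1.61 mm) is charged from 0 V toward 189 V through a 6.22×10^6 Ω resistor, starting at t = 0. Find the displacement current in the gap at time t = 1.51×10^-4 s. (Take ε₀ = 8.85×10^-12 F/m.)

C = ε₀A/d = (8.85×10^-12)(1.77×10^-3)/(1.61×10^-3) = 9.730×10^-12 F and τ = RC = 6.052×10^-5 s. I_d in the gap equals the RC charging current.
I_d(t) = (V₀/R) e^(−t/τ) = 3.039×10^-5 · e^(−2.495) = 2.51×10^-6 A.

2.51×10^-6 A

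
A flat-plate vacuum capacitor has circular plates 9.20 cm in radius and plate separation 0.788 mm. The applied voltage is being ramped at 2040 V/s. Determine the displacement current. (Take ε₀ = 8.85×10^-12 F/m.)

6.09×10^-7 A

E = V/d so dE/dt = (dV/dt)/d = 2.589×10^6 V/(m·s), and I_d = ε₀ A dE/dt = (8.85×10^-12)(0.02659)(2.589×10^6) = 6.09×10^-7 A.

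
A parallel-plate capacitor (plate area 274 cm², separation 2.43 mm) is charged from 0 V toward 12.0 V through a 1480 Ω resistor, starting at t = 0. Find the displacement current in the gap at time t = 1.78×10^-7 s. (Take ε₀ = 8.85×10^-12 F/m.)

C = ε₀A/d = (8.85×10^-12)(0.0274)/(2.43×10^-3) = 9.979×10^-11 F and τ = RC = 1.477×10^-7 s. I_d in the gap equals the RC charging current.
I_d(t) = (V₀/R) e^(−t/τ) = 8.108×10^-3 · e^(−1.205) = 2.43×10^-3 A.

2.43×10^-3 A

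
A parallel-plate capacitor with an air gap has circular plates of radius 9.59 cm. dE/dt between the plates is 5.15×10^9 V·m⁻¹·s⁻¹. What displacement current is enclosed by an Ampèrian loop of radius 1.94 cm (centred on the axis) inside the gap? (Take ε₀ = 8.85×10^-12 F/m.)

5.39×10^-5 A

Through the whole plate area (πR² = 0.02889 m²), I_d = ε₀ πR² dE/dt = 1.317×10^-3 A.
Through an area πr² the displacement current is I_d·(πr²/πR²) = I_d (r/R)² = 5.39×10^-5 A.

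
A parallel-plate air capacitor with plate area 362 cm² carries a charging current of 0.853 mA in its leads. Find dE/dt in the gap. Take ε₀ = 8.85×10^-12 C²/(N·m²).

2.66×10^9 V/(m·s)

The displacement current between the plates equals the conduction current, I_d = 0.853 mA.
Then dE/dt = I_d/(ε₀A) = 2.66×10^9 V/(m·s).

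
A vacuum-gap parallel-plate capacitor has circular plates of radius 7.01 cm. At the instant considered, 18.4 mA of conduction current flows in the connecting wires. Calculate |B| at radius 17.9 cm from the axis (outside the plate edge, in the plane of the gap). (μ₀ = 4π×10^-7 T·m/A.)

Between the plates the displacement current equals the wire current: I_d = 18.4 mA = 0.0184 A.
Outside the plates the loop encloses all of I_d, so B·2πr = μ₀ I_d and B = 2.06×10^-8 T.

2.06×10^-8 T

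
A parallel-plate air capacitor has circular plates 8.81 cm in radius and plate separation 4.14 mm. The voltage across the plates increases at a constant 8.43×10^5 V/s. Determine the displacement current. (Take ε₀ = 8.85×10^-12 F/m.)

4.39×10^-5 A

E = V/d so dE/dt = (dV/dt)/d = 2.036×10^8 V/(m·s), and I_d = ε₀ A dE/dt = (8.85×10^-12)(0.02438)(2.036×10^8) = 4.39×10^-5 A.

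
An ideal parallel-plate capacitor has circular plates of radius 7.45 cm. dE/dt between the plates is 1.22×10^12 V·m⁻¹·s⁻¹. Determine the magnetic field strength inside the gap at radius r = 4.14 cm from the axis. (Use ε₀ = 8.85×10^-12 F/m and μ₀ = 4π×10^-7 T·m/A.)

2.81×10^-7 T

Total displacement current: I_d = ε₀(πR²)(dE/dt) = (8.85×10^-12)(0.01744)(1.22×10^12) = 0.1883 A.
An Ampèrian loop of radius r encloses a fraction (r/R)² of I_d. Then B·2πr = μ₀ I_d (r/R)², giving B = μ₀ I_d r/(2πR²) = 2.81×10^-7 T.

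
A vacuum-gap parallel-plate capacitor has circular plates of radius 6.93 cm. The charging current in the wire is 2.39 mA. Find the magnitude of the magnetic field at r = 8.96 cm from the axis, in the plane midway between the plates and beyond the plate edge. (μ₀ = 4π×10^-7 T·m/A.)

5.33×10^-9 T

By continuity the displacement current in the gap matches the conduction current: I_d = 2.39×10^-3 A.
With r > R the enclosed displacement current is the full I_d; B = μ₀ I_d / (2πr) = 5.33×10^-9 T.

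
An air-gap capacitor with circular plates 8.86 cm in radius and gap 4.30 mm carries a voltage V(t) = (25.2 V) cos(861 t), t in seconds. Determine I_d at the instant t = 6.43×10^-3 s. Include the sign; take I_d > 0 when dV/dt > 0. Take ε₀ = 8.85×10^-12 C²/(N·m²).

7.48×10^-7 A

dE/dt = (V₀ω/d)·−sin(ωt) with ωt = 5.53623 rad: (25.2)(861)(0.6794)/(4.30×10^-3) = 3.428×10^6 V/(m·s).
I_d = ε₀ A dE/dt = (8.85×10^-12)(0.02466)(3.428×10^6) = 7.48×10^-7 A.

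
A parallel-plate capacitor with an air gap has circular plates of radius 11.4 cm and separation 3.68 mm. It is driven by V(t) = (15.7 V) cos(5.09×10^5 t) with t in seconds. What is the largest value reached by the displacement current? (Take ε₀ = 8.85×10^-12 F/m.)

7.85×10^-4 A

(dE/dt)_max = V₀ω/d = 2.172×10^9 V/(m·s); ω = 5.09×10^5 rad/s.
I_d,max = ε₀ A (dE/dt)_max = (8.85×10^-12)(0.04083)(2.172×10^9) = 7.85×10^-4 A.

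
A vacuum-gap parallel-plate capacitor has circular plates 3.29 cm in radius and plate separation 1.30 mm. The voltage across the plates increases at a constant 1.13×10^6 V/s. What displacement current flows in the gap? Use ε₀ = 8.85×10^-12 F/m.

2.62×10^-5 A

The displacement current equals the charging current C dV/dt. With C = ε₀A/d = (8.85×10^-12)(3.400×10^-3)/(1.30×10^-3) = 2.315×10^-11 F, I_d = (2.315×10^-11)(1.13×10^6) = 2.62×10^-5 A.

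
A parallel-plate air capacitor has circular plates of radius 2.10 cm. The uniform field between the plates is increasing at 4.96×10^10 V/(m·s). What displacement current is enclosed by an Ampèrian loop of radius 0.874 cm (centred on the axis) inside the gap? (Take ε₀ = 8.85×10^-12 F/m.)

1.05×10^-4 A

Total displacement current: I_d = ε₀(πR²)(dE/dt) = (8.85×10^-12)(1.385×10^-3)(4.96×10^10) = 6.080×10^-4 A.
Since J_d is uniform, the enclosed fraction is (r/R)² = 0.1732, giving I_d,enc = 1.05×10^-4 A.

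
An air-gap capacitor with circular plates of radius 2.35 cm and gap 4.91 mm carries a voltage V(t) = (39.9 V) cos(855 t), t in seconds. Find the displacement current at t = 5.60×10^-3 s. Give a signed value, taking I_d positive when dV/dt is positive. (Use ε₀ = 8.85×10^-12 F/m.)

dE/dt = (V₀ω/d)·−sin(ωt) with ωt = 4.788 rad: (39.9)(855)(0.9971)/(4.91×10^-3) = 6.928×10^6 V/(m·s).
I_d = ε₀ A dE/dt = (8.85×10^-12)(1.735×10^-3)(6.928×10^6) = 1.06×10^-7 A.

1.06×10^-7 A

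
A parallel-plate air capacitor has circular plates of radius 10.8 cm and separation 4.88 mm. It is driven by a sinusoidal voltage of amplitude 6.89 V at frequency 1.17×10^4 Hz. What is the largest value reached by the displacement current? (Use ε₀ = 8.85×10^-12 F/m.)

(dE/dt)_max = V₀ω/d = 1.038×10^8 V/(m·s); ω = 2πf = 7.351×10^4 rad/s.
I_d,max = ε₀ A (dE/dt)_max = (8.85×10^-12)(0.03664)(1.038×10^8) = 3.37×10^-5 A.

3.37×10^-5 A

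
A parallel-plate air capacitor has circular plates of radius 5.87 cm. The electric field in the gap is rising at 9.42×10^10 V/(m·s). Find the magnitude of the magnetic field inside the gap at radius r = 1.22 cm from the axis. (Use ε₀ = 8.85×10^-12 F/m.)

I_d = ε₀ dΦ_E/dt = ε₀ πR² (dE/dt) = (8.85×10^-12)(0.01082)(9.42×10^10) = 9.020×10^-3 A through the full plate area.
∮B·dl = μ₀ I_d,enc with I_d,enc = I_d r²/R² = 3.896×10^-4 A; so B = μ₀ I_d,enc/(2πr) = 6.39×10^-9 T.

6.39×10^-9 T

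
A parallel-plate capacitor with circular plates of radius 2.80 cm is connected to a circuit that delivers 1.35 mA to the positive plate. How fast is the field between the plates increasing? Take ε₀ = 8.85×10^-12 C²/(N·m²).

6.19×10^10 V/(m·s)

By continuity, I_d in the gap equals the 1.35 mA flowing in the wire.
Inverting I_d = ε₀ A dE/dt gives dE/dt = 1.35×10^-3 / (8.85×10^-12 · 2.463×10^-3) = 6.19×10^10 V/(m·s).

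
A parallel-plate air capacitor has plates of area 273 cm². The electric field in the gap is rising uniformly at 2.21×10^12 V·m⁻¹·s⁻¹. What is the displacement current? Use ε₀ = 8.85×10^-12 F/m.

The displacement current is ε₀ times dΦ_E/dt = ε₀ A dE/dt = (8.85×10^-12)(0.0273)(2.21×10^12) = 0.534 A.

0.534 A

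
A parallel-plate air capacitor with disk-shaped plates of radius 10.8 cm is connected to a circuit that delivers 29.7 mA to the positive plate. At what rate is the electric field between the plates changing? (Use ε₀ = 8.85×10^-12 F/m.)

9.16×10^10 V/(m·s)

Charge continuity gives I_d = I = 0.0297 A between the plates.
Then dE/dt = I_d/(ε₀A) = 9.16×10^10 V/(m·s).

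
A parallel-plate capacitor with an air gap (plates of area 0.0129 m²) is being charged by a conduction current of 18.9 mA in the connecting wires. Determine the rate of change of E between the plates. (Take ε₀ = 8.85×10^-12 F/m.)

1.66×10^11 V/(m·s)

Charge continuity gives I_d = I = 0.0189 A between the plates.
Then dE/dt = I_d/(ε₀A) = 1.66×10^11 V/(m·s).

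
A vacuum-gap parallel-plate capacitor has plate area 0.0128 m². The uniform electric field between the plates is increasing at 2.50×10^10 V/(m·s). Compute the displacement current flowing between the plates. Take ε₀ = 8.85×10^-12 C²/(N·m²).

With a uniform field, Φ_E = EA, so I_d = ε₀ A dE/dt = 2.83×10^-3 A.

2.83×10^-3 A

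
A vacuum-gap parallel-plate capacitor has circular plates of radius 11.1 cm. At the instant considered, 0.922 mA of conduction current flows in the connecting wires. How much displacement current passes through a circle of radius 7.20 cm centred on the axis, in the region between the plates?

3.88×10^-4 A

By continuity the displacement current in the gap matches the conduction current: I_d = 9.22×10^-4 A.
Through an area πr² the displacement current is I_d·(πr²/πR²) = I_d (r/R)² = 3.88×10^-4 A.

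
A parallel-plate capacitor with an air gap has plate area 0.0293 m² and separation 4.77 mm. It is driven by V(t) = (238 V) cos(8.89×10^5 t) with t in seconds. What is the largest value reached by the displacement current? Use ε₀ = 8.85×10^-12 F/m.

0.0115 A

C = ε₀A/d = (8.85×10^-12)(0.0293)/(4.77×10^-3) = 5.436×10^-11 F; ω = 8.89×10^5 rad/s.
I_d = C dV/dt, so |I_d|_max = C V₀ ω = (5.436×10^-11)(238)(8.89×10^5) = 0.0115 A.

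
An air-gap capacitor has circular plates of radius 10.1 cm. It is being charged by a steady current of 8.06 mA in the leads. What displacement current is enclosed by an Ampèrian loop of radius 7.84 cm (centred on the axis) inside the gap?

4.86×10^-3 A

By continuity the displacement current in the gap matches the conduction current: I_d = 8.06×10^-3 A.
Since J_d is uniform, the enclosed fraction is (r/R)² = 0.6025, giving I_d,enc = 4.86×10^-3 A.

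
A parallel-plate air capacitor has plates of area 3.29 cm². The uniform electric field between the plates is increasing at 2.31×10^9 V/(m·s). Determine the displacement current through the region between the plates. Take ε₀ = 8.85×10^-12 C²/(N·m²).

The displacement current is ε₀ times dΦ_E/dt = ε₀ A dE/dt = (8.85×10^-12)(3.29×10^-4)(2.31×10^9) = 6.73×10^-6 A.

6.73×10^-6 A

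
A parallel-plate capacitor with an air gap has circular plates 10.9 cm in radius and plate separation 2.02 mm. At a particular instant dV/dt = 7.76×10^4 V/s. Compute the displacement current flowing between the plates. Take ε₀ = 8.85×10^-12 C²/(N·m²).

1.27×10^-5 A

The displacement current equals the charging current C dV/dt. With C = ε₀A/d = (8.85×10^-12)(0.03733)/(2.02×10^-3) = 1.635×10^-10 F, I_d = (1.635×10^-10)(7.76×10^4) = 1.27×10^-5 A.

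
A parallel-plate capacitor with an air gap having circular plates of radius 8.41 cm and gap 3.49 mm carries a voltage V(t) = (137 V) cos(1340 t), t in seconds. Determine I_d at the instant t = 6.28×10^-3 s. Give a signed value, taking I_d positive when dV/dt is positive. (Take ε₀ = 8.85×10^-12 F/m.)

dE/dt = (V₀ω/d)·−sin(ωt) with ωt = 8.4152 rad: (137)(1340)(-0.8466)/(3.49×10^-3) = -4.453×10^7 V/(m·s).
I_d = ε₀ A dE/dt = (8.85×10^-12)(0.02222)(-4.453×10^7) = -8.76×10^-6 A.

-8.76×10^-6 A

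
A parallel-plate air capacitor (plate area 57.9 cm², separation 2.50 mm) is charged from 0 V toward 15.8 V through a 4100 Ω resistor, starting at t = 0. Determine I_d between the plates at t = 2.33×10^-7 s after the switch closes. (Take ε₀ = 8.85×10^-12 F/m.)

C = ε₀A/d = (8.85×10^-12)(5.79×10^-3)/(2.50×10^-3) = 2.050×10^-11 F and τ = RC = 8.405×10^-8 s. I_d in the gap equals the RC charging current.
I_d(t) = (V₀/R) e^(−t/τ) = 3.854×10^-3 · e^(−2.772) = 2.41×10^-4 A.

2.41×10^-4 A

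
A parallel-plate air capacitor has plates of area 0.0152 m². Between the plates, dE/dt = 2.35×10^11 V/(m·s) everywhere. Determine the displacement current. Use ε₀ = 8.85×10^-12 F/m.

0.0316 A

I_d = ε₀ A (dE/dt) = (8.85×10^-12)(0.0152 m²)(2.35×10^11) = 0.0316 A.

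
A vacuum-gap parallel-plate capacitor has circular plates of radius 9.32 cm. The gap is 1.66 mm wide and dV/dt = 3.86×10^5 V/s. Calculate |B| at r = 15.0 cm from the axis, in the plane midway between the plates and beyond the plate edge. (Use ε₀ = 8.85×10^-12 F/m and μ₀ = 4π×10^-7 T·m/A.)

With E = V/d, dE/dt = 2.325×10^8 V/(m·s) and πR² = 0.02729 m², giving I_d = ε₀ πR² dE/dt = 5.615×10^-5 A.
Outside the plates the loop encloses all of I_d, so B·2πr = μ₀ I_d and B = 7.49×10^-11 T.

7.49×10^-11 T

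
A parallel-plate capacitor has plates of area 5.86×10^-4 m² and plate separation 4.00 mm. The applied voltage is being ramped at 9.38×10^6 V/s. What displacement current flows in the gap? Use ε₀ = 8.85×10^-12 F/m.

The displacement current equals the charging current C dV/dt. With C = ε₀A/d = (8.85×10^-12)(5.86×10^-4)/(4.00×10^-3) = 1.297×10^-12 F, I_d = (1.297×10^-12)(9.38×10^6) = 1.22×10^-5 A.

1.22×10^-5 A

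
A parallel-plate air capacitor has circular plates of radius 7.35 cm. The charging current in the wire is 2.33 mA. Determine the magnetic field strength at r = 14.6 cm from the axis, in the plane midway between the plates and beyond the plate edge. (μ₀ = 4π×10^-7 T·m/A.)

By continuity the displacement current in the gap matches the conduction current: I_d = 2.33×10^-3 A.
With r > R the enclosed displacement current is the full I_d; B = μ₀ I_d / (2πr) = 3.19×10^-9 T.

3.19×10^-9 T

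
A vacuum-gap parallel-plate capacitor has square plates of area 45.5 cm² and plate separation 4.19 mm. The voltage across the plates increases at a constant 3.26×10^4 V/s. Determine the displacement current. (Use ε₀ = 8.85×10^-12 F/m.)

3.13×10^-7 A

The displacement current equals the charging current C dV/dt. With C = ε₀A/d = (8.85×10^-12)(4.55×10^-3)/(4.19×10^-3) = 9.610×10^-12 F, I_d = (9.610×10^-12)(3.26×10^4) = 3.13×10^-7 A.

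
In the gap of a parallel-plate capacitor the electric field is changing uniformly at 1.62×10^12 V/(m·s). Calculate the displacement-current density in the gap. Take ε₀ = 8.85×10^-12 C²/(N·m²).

J_d = ε₀ ∂E/∂t, so J_d = 14.3 A/m².

14.3 A/m²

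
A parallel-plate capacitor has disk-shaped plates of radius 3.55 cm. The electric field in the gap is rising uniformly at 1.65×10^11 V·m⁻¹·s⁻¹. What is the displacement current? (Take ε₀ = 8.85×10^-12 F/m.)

With a uniform field, Φ_E = EA, so I_d = ε₀ A dE/dt = 5.78×10^-3 A.

5.78×10^-3 A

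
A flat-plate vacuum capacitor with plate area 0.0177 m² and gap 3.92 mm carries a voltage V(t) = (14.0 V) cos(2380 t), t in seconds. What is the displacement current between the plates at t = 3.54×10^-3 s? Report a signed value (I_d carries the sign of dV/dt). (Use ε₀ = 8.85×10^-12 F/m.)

dV/dt = (14.0)(2380)·−sin(8.4252) = -2.803×10^4 V/s.
I_d = C dV/dt with C = ε₀A/d = (8.85×10^-12)(0.0177)/(3.92×10^-3) = 3.996×10^-11 F, so I_d = (3.996×10^-11)(-2.803×10^4) = -1.12×10^-6 A.

-1.12×10^-6 A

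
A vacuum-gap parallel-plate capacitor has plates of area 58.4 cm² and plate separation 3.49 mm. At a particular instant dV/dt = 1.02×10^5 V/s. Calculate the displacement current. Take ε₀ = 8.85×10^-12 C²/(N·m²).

1.51×10^-6 A

E = V/d so dE/dt = (dV/dt)/d = 2.923×10^7 V/(m·s), and I_d = ε₀ A dE/dt = (8.85×10^-12)(5.84×10^-3)(2.923×10^7) = 1.51×10^-6 A.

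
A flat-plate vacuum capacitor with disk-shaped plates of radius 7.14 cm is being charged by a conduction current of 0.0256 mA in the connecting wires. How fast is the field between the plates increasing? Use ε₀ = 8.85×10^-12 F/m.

1.81×10^8 V/(m·s)

By continuity, I_d in the gap equals the 0.0256 mA flowing in the wire.
Since I_d = ε₀ A dE/dt, dE/dt = I_d/(ε₀A) = (2.56×10^-5)/((8.85×10^-12)(0.01602)) = 1.81×10^8 V/(m·s).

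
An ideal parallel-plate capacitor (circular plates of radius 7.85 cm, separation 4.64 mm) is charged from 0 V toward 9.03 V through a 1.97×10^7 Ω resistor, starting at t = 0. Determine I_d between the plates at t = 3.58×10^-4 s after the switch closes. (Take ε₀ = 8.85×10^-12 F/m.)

C = ε₀A/d = (8.85×10^-12)(0.01936)/(4.64×10^-3) = 3.693×10^-11 F, so τ = RC = 7.275×10^-4 s.
The conduction current is I(t) = (V₀/R) e^(−t/τ), and the displacement current between the plates equals it.
t/τ = 0.4921; I_d = (9.03/1.97×10^7) · e^(−0.4921) = (4.584×10^-7)(0.6113) = 2.80×10^-7 A.

2.80×10^-7 A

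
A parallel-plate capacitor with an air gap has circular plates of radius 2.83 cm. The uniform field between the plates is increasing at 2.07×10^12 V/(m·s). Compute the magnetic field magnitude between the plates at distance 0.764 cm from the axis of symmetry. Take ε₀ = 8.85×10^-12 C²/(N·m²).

Total displacement current: I_d = ε₀(πR²)(dE/dt) = (8.85×10^-12)(2.516×10^-3)(2.07×10^12) = 0.04609 A.
∮B·dl = μ₀ I_d,enc with I_d,enc = I_d r²/R² = 3.359×10^-3 A; so B = μ₀ I_d,enc/(2πr) = 8.79×10^-8 T.

8.79×10^-8 T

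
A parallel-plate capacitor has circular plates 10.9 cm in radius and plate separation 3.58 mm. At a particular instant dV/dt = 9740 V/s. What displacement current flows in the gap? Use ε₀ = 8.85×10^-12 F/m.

8.99×10^-7 A

E = V/d so dE/dt = (dV/dt)/d = 2.721×10^6 V/(m·s), and I_d = ε₀ A dE/dt = (8.85×10^-12)(0.03733)(2.721×10^6) = 8.99×10^-7 A.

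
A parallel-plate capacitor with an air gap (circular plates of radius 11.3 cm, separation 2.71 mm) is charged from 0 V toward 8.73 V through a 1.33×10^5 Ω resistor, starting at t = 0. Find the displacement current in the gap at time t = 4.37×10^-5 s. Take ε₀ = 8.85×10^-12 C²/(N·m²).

5.34×10^-6 A

C = ε₀A/d = (8.85×10^-12)(0.04011)/(2.71×10^-3) = 1.310×10^-10 F and τ = RC = 1.742×10^-5 s. I_d in the gap equals the RC charging current.
I_d(t) = (V₀/R) e^(−t/τ) = 6.564×10^-5 · e^(−2.509) = 5.34×10^-6 A.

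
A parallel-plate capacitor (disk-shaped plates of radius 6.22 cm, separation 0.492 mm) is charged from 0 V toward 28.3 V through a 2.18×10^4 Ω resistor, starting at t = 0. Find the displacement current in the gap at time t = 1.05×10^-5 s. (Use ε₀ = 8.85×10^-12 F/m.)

1.43×10^-4 A

With C = ε₀A/d = (8.85×10^-12)(0.01215)/(4.92×10^-4) = 2.186×10^-10 F, the time constant is τ = RC = 4.765×10^-6 s, so t/τ = 2.204 and e^(−t/τ) = 0.1104.
I_d = I_cond = (V₀/R) e^(−t/τ) = (1.298×10^-3)(0.1104) = 1.43×10^-4 A.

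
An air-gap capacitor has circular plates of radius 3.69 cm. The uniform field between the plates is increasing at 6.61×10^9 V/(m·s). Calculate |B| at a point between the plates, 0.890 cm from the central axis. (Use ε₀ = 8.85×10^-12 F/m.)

3.27×10^-10 T

I_d = ε₀ dΦ_E/dt = ε₀ πR² (dE/dt) = (8.85×10^-12)(4.278×10^-3)(6.61×10^9) = 2.503×10^-4 A through the full plate area.
An Ampèrian loop of radius r encloses a fraction (r/R)² of I_d. Then B·2πr = μ₀ I_d (r/R)², giving B = μ₀ I_d r/(2πR²) = 3.27×10^-10 T.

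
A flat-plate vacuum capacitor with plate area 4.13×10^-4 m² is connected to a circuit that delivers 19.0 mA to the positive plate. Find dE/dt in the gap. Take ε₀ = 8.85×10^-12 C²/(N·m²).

By continuity, I_d in the gap equals the 19.0 mA flowing in the wire.
Then dE/dt = I_d/(ε₀A) = 5.20×10^12 V/(m·s).

5.20×10^12 V/(m·s)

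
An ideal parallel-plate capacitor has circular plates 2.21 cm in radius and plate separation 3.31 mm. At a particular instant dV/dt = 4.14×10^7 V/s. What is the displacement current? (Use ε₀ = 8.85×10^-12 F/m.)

The displacement current equals the charging current C dV/dt. With C = ε₀A/d = (8.85×10^-12)(1.534×10^-3)/(3.31×10^-3) = 4.101×10^-12 F, I_d = (4.101×10^-12)(4.14×10^7) = 1.70×10^-4 A.

1.70×10^-4 A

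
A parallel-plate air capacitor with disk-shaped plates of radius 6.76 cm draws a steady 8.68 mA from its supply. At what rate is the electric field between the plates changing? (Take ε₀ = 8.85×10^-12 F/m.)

Charge continuity gives I_d = I = 8.68×10^-3 A between the plates.
Since I_d = ε₀ A dE/dt, dE/dt = I_d/(ε₀A) = (8.68×10^-3)/((8.85×10^-12)(0.01436)) = 6.83×10^10 V/(m·s).

6.83×10^10 V/(m·s)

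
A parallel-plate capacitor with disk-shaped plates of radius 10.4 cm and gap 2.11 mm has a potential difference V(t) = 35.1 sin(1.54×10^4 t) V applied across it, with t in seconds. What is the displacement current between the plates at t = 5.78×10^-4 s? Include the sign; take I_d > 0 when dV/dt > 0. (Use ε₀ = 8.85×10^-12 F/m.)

-6.67×10^-5 A

dV/dt = (35.1)(1.54×10^4)·cos(8.9012) = -4.681×10^5 V/s.
I_d = C dV/dt with C = ε₀A/d = (8.85×10^-12)(0.03398)/(2.11×10^-3) = 1.425×10^-10 F, so I_d = (1.425×10^-10)(-4.681×10^5) = -6.67×10^-5 A.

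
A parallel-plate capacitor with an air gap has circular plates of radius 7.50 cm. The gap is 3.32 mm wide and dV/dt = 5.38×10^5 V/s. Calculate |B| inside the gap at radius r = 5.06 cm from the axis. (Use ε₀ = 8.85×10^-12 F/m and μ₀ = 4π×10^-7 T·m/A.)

dE/dt = (dV/dt)/d = 1.620×10^8 V/(m·s); I_d = ε₀(πR²)(dE/dt) = (8.85×10^-12)(0.01767)(1.620×10^8) = 2.533×10^-5 A.
An Ampèrian loop of radius r encloses a fraction (r/R)² of I_d. Then B·2πr = μ₀ I_d (r/R)², giving B = μ₀ I_d r/(2πR²) = 4.56×10^-11 T.

4.56×10^-11 T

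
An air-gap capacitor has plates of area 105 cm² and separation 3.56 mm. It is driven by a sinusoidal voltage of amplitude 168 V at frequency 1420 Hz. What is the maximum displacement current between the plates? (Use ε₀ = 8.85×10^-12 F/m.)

3.91×10^-5 A

C = ε₀A/d = (8.85×10^-12)(0.0105)/(3.56×10^-3) = 2.610×10^-11 F; ω = 2πf = 8922 rad/s.
I_d = C dV/dt, so |I_d|_max = C V₀ ω = (2.610×10^-11)(168)(8922) = 3.91×10^-5 A.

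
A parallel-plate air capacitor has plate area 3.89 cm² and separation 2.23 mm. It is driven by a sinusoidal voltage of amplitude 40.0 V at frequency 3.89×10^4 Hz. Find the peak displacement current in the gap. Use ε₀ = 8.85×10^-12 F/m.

1.51×10^-5 A

(dE/dt)_max = V₀ω/d = 4.384×10^9 V/(m·s); ω = 2πf = 2.444×10^5 rad/s.
I_d,max = ε₀ A (dE/dt)_max = (8.85×10^-12)(3.89×10^-4)(4.384×10^9) = 1.51×10^-5 A.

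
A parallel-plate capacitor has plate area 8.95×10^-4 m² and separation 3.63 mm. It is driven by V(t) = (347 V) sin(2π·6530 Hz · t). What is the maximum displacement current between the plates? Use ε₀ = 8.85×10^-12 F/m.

The displacement current equals the conduction current C dV/dt, which peaks at C V₀ ω.
With C = ε₀A/d = (8.85×10^-12)(8.95×10^-4)/(3.63×10^-3) = 2.182×10^-12 F and ω = 2πf = 4.103×10^4 rad/s, I_d,max = (2.182×10^-12)(347)(4.103×10^4) = 3.11×10^-5 A.

3.11×10^-5 A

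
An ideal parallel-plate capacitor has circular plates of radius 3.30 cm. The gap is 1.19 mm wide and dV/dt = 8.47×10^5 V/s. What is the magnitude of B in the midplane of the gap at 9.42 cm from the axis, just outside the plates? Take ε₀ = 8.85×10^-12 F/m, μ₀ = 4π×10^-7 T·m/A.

I_d = C dV/dt with C = ε₀πR²/d = 2.544×10^-11 F, so I_d = (2.544×10^-11)(8.47×10^5) = 2.155×10^-5 A.
Outside the plates the loop encloses all of I_d, so B·2πr = μ₀ I_d and B = 4.58×10^-11 T.

4.58×10^-11 T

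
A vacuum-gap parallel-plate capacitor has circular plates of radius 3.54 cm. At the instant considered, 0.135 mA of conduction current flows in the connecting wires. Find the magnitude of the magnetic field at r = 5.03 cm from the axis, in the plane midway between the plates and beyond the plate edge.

No conduction current crosses the gap, so I_d there equals the 1.35×10^-4 A in the leads.
Outside the plates the loop encloses all of I_d, so B·2πr = μ₀ I_d and B = 5.37×10^-10 T.

5.37×10^-10 T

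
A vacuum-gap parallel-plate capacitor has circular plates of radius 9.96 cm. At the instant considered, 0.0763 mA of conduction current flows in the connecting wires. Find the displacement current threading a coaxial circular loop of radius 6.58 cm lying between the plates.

Between the plates the displacement current equals the wire current: I_d = 0.0763 mA = 7.63×10^-5 A.
The field is uniform, so I_d,enc = I_d (r/R)² = (7.63×10^-5)(6.58/9.96)² = 3.33×10^-5 A.

3.33×10^-5 A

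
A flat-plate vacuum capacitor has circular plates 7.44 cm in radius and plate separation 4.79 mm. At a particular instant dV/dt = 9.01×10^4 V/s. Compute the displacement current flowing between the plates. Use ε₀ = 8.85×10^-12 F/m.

The displacement current equals the charging current C dV/dt. With C = ε₀A/d = (8.85×10^-12)(0.01739)/(4.79×10^-3) = 3.213×10^-11 F, I_d = (3.213×10^-11)(9.01×10^4) = 2.89×10^-6 A.

2.89×10^-6 A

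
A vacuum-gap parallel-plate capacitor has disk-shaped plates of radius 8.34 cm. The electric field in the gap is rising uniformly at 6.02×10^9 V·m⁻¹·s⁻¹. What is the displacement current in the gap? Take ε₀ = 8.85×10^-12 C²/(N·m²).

1.16×10^-3 A

I_d = ε₀ A (dE/dt) = (8.85×10^-12)(0.02185 m²)(6.02×10^9) = 1.16×10^-3 A.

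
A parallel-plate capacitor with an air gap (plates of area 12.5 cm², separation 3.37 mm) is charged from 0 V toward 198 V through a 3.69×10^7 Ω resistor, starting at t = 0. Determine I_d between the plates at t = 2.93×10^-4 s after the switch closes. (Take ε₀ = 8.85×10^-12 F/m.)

C = ε₀A/d = (8.85×10^-12)(1.25×10^-3)/(3.37×10^-3) = 3.283×10^-12 F, so τ = RC = 1.211×10^-4 s.
The conduction current is I(t) = (V₀/R) e^(−t/τ), and the displacement current between the plates equals it.
t/τ = 2.419; I_d = (198/3.69×10^7) · e^(−2.419) = (5.366×10^-6)(0.08901) = 4.78×10^-7 A.

4.78×10^-7 A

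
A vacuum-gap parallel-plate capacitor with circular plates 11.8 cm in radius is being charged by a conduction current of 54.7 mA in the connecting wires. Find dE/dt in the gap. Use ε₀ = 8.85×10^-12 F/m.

1.41×10^11 V/(m·s)

Charge continuity gives I_d = I = 0.0547 A between the plates.
Then dE/dt = I_d/(ε₀A) = 1.41×10^11 V/(m·s).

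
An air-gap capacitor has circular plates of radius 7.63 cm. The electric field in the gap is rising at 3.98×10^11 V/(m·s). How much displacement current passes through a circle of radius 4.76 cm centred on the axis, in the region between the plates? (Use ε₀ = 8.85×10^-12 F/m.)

0.0251 A

I_d = ε₀ dΦ_E/dt = ε₀ πR² (dE/dt) = (8.85×10^-12)(0.01829)(3.98×10^11) = 0.06442 A through the full plate area.
Through an area πr² the displacement current is I_d·(πr²/πR²) = I_d (r/R)² = 0.0251 A.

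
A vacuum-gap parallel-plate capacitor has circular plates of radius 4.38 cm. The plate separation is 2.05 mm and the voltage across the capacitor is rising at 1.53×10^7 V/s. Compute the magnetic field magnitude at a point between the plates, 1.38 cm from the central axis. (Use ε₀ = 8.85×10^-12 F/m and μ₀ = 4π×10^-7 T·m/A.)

5.73×10^-10 T

dE/dt = (dV/dt)/d = 7.463×10^9 V/(m·s); I_d = ε₀(πR²)(dE/dt) = (8.85×10^-12)(6.027×10^-3)(7.463×10^9) = 3.981×10^-4 A.
∮B·dl = μ₀ I_d,enc with I_d,enc = I_d r²/R² = 3.952×10^-5 A; so B = μ₀ I_d,enc/(2πr) = 5.73×10^-10 T.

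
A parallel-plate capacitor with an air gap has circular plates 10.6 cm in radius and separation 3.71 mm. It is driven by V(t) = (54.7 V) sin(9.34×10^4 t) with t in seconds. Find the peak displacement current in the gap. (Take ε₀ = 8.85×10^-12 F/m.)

(dE/dt)_max = V₀ω/d = 1.377×10^9 V/(m·s); ω = 9.34×10^4 rad/s.
I_d,max = ε₀ A (dE/dt)_max = (8.85×10^-12)(0.03530)(1.377×10^9) = 4.30×10^-4 A.

4.30×10^-4 A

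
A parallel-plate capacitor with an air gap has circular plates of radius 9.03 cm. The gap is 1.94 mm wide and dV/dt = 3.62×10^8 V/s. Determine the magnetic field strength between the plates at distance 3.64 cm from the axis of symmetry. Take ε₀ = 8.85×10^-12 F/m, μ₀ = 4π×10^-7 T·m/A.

3.78×10^-8 T

With E = V/d, dE/dt = 1.866×10^11 V/(m·s) and πR² = 0.02562 m², giving I_d = ε₀ πR² dE/dt = 0.04231 A.
For r < R the Ampère–Maxwell law gives B(2πr) = μ₀ I_d (r²/R²), so B = μ₀ I_d r/(2πR²) = (4π×10^-7)(0.04231)(0.0364)/(2π·0.0903²) = 3.78×10^-8 T.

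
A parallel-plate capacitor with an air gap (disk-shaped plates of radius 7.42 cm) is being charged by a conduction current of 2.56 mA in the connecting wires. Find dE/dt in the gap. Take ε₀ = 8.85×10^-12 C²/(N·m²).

1.67×10^10 V/(m·s)

By continuity, I_d in the gap equals the 2.56 mA flowing in the wire.
Then dE/dt = I_d/(ε₀A) = 1.67×10^10 V/(m·s).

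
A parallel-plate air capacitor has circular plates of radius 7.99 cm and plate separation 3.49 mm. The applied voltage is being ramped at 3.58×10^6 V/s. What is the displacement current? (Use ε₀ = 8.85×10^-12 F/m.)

1.82×10^-4 A

The field between the plates is E = V/d, so dE/dt = (3.58×10^6)/(3.49×10^-3 m) = 1.026×10^9 V/(m·s).
I_d = ε₀ A (dE/dt) = (8.85×10^-12)(0.02006)(1.026×10^9) = 1.82×10^-4 A.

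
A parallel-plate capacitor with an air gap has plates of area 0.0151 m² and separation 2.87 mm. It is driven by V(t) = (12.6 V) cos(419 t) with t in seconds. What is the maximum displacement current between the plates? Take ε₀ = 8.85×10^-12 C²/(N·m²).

C = ε₀A/d = (8.85×10^-12)(0.0151)/(2.87×10^-3) = 4.656×10^-11 F; ω = 419 rad/s.
I_d = C dV/dt, so |I_d|_max = C V₀ ω = (4.656×10^-11)(12.6)(419) = 2.46×10^-7 A.

2.46×10^-7 A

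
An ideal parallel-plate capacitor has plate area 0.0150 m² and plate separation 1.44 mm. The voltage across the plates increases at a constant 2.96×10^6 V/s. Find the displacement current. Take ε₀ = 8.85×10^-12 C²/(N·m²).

C = ε₀A/d = (8.85×10^-12)(0.0150)/(1.44×10^-3) = 9.219×10^-11 F.
I_d = C dV/dt = (9.219×10^-11)(2.96×10^6) = 2.73×10^-4 A.

2.73×10^-4 A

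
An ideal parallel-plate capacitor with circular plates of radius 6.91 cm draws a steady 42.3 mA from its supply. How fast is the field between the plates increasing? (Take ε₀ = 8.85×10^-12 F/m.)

3.19×10^11 V/(m·s)

The displacement current between the plates equals the conduction current, I_d = 42.3 mA.
Then dE/dt = I_d/(ε₀A) = 3.19×10^11 V/(m·s).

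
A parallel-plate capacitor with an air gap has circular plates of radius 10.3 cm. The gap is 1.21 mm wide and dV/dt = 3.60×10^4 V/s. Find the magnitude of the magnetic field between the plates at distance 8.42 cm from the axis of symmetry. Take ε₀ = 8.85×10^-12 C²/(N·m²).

I_d = C dV/dt with C = ε₀πR²/d = 2.438×10^-10 F, so I_d = (2.438×10^-10)(3.60×10^4) = 8.777×10^-6 A.
An Ampèrian loop of radius r encloses a fraction (r/R)² of I_d. Then B·2πr = μ₀ I_d (r/R)², giving B = μ₀ I_d r/(2πR²) = 1.39×10^-11 T.

1.39×10^-11 T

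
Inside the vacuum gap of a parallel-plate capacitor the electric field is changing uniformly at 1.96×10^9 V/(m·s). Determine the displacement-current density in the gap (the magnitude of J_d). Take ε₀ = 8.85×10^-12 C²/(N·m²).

0.0173 A/m²

J_d = ε₀ dE/dt = (8.85×10^-12)(1.96×10^9) = 0.0173 A/m².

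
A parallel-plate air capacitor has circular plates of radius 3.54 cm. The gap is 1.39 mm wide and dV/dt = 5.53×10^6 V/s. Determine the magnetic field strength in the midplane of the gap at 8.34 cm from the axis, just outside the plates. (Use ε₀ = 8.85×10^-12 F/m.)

dE/dt = (dV/dt)/d = 3.978×10^9 V/(m·s); I_d = ε₀(πR²)(dE/dt) = (8.85×10^-12)(3.937×10^-3)(3.978×10^9) = 1.386×10^-4 A.
With r > R the enclosed displacement current is the full I_d; B = μ₀ I_d / (2πr) = 3.32×10^-10 T.

3.32×10^-10 T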